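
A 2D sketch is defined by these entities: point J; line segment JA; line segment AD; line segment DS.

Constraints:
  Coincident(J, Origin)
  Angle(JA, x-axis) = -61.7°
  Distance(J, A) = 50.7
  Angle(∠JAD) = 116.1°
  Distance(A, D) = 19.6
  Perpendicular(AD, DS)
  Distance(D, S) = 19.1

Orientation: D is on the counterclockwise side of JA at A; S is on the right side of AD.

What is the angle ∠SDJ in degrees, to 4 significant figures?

137.4°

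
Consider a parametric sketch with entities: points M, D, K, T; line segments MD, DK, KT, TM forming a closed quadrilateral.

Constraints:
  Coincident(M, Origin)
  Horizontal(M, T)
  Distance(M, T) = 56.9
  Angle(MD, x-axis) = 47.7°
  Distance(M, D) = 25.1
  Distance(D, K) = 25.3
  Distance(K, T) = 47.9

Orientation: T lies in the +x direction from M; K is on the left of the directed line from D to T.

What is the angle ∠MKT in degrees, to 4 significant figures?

70.85°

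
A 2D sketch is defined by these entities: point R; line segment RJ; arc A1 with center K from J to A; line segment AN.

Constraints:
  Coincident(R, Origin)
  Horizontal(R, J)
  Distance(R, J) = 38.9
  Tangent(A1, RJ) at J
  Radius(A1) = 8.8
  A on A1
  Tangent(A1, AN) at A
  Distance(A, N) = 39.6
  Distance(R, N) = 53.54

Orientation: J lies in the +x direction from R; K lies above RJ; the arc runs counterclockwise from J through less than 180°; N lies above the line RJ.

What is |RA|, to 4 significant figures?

48.28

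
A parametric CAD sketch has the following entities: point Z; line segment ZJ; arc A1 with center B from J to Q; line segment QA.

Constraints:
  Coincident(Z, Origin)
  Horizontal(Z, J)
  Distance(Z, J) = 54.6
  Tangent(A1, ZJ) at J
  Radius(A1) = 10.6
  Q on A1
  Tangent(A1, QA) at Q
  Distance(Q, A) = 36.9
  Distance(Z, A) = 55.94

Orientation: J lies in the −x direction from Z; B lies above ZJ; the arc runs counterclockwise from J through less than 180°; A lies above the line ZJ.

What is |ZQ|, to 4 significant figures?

45.05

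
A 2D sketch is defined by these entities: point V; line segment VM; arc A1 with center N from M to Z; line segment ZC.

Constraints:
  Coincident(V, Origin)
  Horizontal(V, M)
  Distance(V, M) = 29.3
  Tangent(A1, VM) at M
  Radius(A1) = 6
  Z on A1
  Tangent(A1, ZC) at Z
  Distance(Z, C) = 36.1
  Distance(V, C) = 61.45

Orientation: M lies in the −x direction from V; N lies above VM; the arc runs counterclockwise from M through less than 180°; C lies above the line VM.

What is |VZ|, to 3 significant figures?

26.8

V is at the origin; VM is horizontal with |VM| = 29.3 and M on the −x side, so M = (-29.3, 0.00). Tangency of A1 to VM means the radius NM is perpendicular to VM, so N = M + (0, 6) = (-29.3, 6.00). Since NZ ⟂ ZC (tangency), |NC| = √(6.0² + 36.1²) = 36.6 regardless of where Z sits on A1. So C lies on both circle(V, 61.45) and circle(N, 36.6); the above-VM intersection is C = (-49.4, 36.6). Z is the foot of the tangent from C: Z = (-24.9, 10.1).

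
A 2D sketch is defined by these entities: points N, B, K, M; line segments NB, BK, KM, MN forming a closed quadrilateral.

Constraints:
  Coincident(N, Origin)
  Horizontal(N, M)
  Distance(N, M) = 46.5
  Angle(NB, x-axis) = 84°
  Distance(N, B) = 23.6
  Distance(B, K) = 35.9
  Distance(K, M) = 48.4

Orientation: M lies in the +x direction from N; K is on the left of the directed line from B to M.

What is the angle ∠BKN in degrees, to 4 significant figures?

17.87°

N is at the origin; N and M share the same y with |NM| = 46.5 and M in +x, so M = (46.5, 0). NB runs at 84.0° with |NB| = 23.6, so B = (2.467, 23.47). K is determined by |BK| = 35.9 and |KM| = 48.4 together: it lies at the intersection of circle(B, 35.9) and circle(M, 48.4). With |BM| = 49.90, the foot of the radical line on BM is 14.39 from B and the perpendicular offset is √(35.9² − 14.39²) = 32.89. Taking the left-of-BM solution: K = (30.64, 45.73).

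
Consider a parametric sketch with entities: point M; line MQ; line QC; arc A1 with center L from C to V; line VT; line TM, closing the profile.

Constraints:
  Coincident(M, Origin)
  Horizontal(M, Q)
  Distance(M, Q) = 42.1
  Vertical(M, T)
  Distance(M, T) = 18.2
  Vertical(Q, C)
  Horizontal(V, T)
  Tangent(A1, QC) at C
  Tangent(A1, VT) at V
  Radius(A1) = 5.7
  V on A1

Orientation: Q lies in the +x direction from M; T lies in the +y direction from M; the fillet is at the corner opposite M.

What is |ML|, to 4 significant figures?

38.49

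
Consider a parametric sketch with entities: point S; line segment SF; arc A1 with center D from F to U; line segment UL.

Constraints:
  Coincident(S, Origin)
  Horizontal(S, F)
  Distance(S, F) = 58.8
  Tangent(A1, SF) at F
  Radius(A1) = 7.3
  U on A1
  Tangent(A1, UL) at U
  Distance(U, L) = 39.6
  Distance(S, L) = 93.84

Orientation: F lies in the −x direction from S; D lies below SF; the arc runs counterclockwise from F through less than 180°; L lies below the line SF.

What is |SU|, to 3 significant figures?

65.0

S is at the origin; SF is horizontal with |SF| = 58.8 and F on the −x side, so F = (-58.8, 0.00). Tangency of A1 to SF means the radius DF is perpendicular to SF, so D = F + (0, -7.3) = (-58.8, -7.30). Since DU ⟂ UL (tangency), |DL| = √(7.3² + 39.6²) = 40.3 regardless of where U sits on A1. So L lies on both circle(S, 93.84) and circle(D, 40.3); the below-SF intersection is L = (-86.4, -36.6). U is the foot of the tangent from L: U = (-64.9, -3.34).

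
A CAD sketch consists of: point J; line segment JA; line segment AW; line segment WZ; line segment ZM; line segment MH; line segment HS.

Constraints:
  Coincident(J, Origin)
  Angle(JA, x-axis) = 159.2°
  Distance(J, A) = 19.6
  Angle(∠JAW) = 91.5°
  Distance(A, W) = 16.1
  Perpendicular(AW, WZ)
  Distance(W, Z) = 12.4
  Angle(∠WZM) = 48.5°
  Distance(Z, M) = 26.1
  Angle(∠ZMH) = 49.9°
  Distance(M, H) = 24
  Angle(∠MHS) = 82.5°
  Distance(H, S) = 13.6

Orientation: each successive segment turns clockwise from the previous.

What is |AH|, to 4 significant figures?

21.96

J is at the origin; JA runs at 159.2° with length 19.6, so A = (-18.32, 6.960). ∠JAW = 91.5° gives AW at 70.70° from the x-axis; with |AW| = 16.1, W = (-13.00, 22.16). AW ⟂ WZ, so WZ runs at -19.30°; with |WZ| = 12.4, Z = (-1.298, 18.06). ∠WZM = 48.5° gives ZM at -150.8° from the x-axis; with |ZM| = 26.1, M = (-24.08, 5.324). ∠ZMH = 49.9° gives MH at 79.10° from the x-axis; with |MH| = 24.0, H = (-19.54, 28.89). Then |AH| = |H − A| = 21.96.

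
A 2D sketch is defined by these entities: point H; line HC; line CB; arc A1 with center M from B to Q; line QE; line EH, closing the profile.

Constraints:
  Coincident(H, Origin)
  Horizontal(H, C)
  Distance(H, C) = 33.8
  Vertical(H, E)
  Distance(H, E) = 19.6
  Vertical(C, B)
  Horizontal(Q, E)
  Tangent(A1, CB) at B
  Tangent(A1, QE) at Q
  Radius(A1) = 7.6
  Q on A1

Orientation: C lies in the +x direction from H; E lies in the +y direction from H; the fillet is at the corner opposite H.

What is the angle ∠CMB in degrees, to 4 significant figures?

57.65°

The virtual corner opposite H is at (33.80, 19.60). Since A1 is tangent to CB there, MB ⟂ CB and since A1 is tangent to QE there, MQ ⟂ QE, with radius 7.6, so the center M sits 7.6 in from both sides at M = (26.20, 12.00). That places the tangent points at B = (33.80, 12.00) on CB and Q = (26.20, 19.60) on QE. Then cos ∠CMB = MC·MB / (|MC||MB|), giving 57.65°.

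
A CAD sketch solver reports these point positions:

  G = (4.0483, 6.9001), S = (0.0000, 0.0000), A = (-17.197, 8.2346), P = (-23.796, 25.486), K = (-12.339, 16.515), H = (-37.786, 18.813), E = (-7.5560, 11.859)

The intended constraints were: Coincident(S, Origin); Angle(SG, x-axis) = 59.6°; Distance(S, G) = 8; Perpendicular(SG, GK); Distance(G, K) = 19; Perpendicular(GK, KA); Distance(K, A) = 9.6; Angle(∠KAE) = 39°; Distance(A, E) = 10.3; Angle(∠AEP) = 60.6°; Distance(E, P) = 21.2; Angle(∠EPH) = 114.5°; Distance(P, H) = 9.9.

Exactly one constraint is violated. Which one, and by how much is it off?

Distance(P, H) = 9.9 — off by 5.60.

S = (0.00, 0.00) ✓; SG at 59.60° ✓; |SG| = 8.000 ✓; ∠(SG, GK) = 90.00° ✓; |GK| = 19.00 ✓; ∠(GK, KA) = 90.00° ✓; |KA| = 9.600 ✓; ∠KAE = 39.00° ✓; |AE| = 10.30 ✓; ∠AEP = 60.60° ✓; |EP| = 21.20 ✓; ∠EPH = 114.5° ✓; |PH| = 15.50 ✗.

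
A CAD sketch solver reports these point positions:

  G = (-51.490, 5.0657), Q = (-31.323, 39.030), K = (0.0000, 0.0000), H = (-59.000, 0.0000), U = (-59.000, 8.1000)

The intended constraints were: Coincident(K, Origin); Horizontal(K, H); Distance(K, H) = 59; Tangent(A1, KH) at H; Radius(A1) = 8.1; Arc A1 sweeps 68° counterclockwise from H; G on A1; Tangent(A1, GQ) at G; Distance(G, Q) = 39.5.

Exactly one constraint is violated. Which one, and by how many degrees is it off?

Tangent(A1, GQ) at G — off by 8.70°.

K = (0.00, 0.00) ✓; K.y = 0.00, H.y = 0.00 ✓; |KH| = 59.00 ✓; ∠(UH, HK) = 90.00° ✓; |UH| = 8.100 ✓; bearing(U→G) − bearing(U→H) = 68.00° ✓; |UG| = 8.100 ✓; ∠(UG, GQ) = 98.70° ✗; |GQ| = 39.50 ✓.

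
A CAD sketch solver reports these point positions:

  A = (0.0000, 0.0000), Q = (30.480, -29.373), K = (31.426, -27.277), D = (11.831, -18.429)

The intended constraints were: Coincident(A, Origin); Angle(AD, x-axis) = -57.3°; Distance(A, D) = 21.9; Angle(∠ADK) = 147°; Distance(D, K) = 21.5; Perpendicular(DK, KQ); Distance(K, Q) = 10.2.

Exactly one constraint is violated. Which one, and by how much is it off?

Distance(K, Q) = 10.2 — off by 7.90.

A = (0.00, 0.00) ✓; AD at -57.30° ✓; |AD| = 21.90 ✓; ∠ADK = 147.0° ✓; |DK| = 21.50 ✓; ∠(DK, KQ) = 89.99° ✓; |KQ| = 2.300 ✗.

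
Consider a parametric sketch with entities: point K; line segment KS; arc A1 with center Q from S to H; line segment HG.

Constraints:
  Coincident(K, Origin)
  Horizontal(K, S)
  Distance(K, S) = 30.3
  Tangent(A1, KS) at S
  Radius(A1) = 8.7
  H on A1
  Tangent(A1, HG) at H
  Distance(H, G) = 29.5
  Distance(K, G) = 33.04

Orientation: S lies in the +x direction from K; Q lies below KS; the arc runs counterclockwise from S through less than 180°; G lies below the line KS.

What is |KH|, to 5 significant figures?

22.989

Checks: K.y = 0.00, S.y = 0.00 ✓; |QH| = 8.700 ✓; ∠(QH, HG) = 90.00° ✓; |HG| = 29.50 ✓; |KG| = 33.04 ✓.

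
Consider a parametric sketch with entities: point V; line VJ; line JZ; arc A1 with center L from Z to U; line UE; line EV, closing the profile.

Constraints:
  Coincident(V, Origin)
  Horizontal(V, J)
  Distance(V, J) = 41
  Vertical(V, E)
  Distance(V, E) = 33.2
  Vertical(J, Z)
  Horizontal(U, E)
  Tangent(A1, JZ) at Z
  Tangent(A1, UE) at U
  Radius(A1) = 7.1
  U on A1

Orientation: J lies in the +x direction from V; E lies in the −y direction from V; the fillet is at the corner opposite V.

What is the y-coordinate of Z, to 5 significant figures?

-26.100

V is at the origin; VJ is horizontal with |VJ| = 41.0 and J on the +x side, so J = (41.000, 0.0000). V and E share the same x with |VE| = 33.2 and E on the −y side, so E = (0.0000, -33.200). The virtual corner opposite V is at (41.000, -33.200). The tangent condition forces LZ to be normal to JZ and A1 meets UE tangentially, so LU is at right angles to UE, with radius 7.1, so the center L sits 7.1 in from both sides at L = (33.900, -26.100). That places the tangent points at Z = (41.000, -26.100) on JZ and U = (33.900, -33.200) on UE. So Z.y = -26.100.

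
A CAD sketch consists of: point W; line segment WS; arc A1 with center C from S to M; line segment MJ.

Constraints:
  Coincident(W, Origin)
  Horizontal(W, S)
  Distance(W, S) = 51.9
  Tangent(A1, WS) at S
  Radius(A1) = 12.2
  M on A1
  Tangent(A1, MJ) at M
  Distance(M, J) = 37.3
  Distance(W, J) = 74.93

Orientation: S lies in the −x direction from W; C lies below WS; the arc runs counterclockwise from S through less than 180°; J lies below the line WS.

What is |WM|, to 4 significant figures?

65.51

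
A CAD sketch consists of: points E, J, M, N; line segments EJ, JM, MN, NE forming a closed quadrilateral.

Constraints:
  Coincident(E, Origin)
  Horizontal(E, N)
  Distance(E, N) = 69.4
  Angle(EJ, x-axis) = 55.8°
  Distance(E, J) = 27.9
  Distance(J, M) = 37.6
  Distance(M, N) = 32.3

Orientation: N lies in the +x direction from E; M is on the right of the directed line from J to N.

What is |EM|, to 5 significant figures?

38.608

Checks: |JM| = 37.60 ✓; |MN| = 32.30 ✓.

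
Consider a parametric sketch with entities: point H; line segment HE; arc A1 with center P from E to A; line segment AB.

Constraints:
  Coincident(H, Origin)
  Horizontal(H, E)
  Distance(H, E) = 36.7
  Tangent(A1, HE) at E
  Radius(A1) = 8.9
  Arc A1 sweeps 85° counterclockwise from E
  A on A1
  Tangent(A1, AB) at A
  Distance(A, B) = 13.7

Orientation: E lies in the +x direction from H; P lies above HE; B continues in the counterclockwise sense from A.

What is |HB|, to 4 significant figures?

51.58

H is at the origin; HE is horizontal with |HE| = 36.7 and E on the +x side, so E = (36.70, 0.000). Tangency of A1 to HE means the radius PE is perpendicular to HE, so P = E + (0, 8.9) = (36.70, 8.900). On A1, E sits at bearing -90° from P; an 85° counterclockwise sweep puts A at bearing -5°, so A = P + 8.9·(cos -5°, sin -5°) = (45.57, 8.124). Since A1 is tangent to AB there, PA ⟂ AB, so AB runs along (−sin -5°, cos -5°); with |AB| = 13.7, B = (46.76, 21.77). Then |HB| = |B − H| = 51.58.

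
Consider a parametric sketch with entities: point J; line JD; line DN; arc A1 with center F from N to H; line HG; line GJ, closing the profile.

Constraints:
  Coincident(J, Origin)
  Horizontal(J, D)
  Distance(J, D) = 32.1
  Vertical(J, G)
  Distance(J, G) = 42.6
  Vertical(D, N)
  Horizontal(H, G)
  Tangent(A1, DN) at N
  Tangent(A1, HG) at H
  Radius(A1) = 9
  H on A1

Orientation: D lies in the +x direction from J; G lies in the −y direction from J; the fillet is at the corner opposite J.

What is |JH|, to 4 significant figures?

48.46

The virtual corner opposite J is at (32.10, -42.60). Tangency of A1 to DN means the radius FN is perpendicular to DN and A1 meets HG tangentially, so FH is at right angles to HG, with radius 9.0, so the center F sits 9.0 in from both sides at F = (23.10, -33.60). That places the tangent points at N = (32.10, -33.60) on DN and H = (23.10, -42.60) on HG. Then |JH| = |H − J| = 48.46.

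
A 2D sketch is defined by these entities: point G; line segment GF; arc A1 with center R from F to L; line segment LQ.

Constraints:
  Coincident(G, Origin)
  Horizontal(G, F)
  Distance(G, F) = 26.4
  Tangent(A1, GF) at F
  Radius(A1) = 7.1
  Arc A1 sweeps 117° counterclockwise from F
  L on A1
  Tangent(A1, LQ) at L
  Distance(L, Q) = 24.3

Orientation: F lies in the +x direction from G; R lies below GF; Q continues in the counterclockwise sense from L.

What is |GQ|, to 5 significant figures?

44.609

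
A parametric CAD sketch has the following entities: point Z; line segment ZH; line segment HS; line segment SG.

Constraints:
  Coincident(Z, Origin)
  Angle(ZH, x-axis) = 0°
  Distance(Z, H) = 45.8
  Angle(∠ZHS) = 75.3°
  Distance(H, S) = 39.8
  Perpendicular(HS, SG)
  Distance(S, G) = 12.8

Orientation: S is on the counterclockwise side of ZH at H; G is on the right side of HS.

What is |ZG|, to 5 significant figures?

63.675

∠ZHS = 75.3°, so HS runs at 0.0° + (180° − 75.3°) = 104.70° from the x-axis; with |HS| = 39.8, S = H + 39.8·(cos 104.70°, sin 104.70°) = (35.700, 38.497). HS is perpendicular to SG; with |SG| = 12.8 on the right of HS, G = S + 12.8·(0.96727, 0.25376) = (48.081, 41.745). Then |ZG| = |G − Z| = 63.675.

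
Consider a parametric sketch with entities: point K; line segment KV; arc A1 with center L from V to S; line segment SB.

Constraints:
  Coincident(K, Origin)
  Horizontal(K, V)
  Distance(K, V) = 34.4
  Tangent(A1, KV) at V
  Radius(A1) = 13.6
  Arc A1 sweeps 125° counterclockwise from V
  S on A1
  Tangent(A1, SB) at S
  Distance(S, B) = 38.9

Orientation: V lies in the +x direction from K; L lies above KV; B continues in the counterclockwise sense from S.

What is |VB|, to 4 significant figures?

54.42

K is at the origin; K and V share the same y with |KV| = 34.4 and V on the +x side, so V = (34.40, 0.000). Tangency of A1 to KV means the radius LV is perpendicular to KV, so L = V + (0, 13.6) = (34.40, 13.60). On A1, V sits at bearing -90° from L; a 125° counterclockwise sweep puts S at bearing 35°, so S = L + 13.6·(cos 35°, sin 35°) = (45.54, 21.40). Since A1 is tangent to SB there, LS ⟂ SB, so SB runs along (−sin 35°, cos 35°); with |SB| = 38.9, B = (23.23, 53.27). Then |VB| = |B − V| = 54.42.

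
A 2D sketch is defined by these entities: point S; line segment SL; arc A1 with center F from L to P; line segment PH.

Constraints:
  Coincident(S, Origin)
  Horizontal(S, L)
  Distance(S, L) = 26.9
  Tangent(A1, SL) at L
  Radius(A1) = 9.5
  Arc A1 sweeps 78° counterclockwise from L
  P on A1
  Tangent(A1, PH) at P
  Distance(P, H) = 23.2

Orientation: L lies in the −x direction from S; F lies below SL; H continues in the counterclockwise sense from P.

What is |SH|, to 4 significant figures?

50.95

S is at the origin; S and L share the same y with |SL| = 26.9 and L on the −x side, so L = (-26.90, 0.000). Tangency of A1 to SL means the radius FL is perpendicular to SL, so F = L + (0, -9.5) = (-26.90, -9.500). On A1, L sits at bearing 90° from F; a 78° counterclockwise sweep puts P at bearing 168°, so P = F + 9.5·(cos 168°, sin 168°) = (-36.19, -7.525). A1 meets PH tangentially, so FP is at right angles to PH, so PH runs along (−sin 168°, cos 168°); with |PH| = 23.2, H = (-41.02, -30.22). Then |SH| = |H − S| = 50.95.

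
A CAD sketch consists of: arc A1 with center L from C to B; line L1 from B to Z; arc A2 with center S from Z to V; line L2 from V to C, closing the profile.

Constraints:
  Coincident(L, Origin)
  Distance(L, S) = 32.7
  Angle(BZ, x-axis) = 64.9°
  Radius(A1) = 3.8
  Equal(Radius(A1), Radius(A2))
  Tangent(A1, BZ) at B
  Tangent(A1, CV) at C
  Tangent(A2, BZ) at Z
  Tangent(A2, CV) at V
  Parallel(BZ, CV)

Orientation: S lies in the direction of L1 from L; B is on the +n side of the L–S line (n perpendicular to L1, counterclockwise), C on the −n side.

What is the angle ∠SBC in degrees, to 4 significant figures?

83.37°

L is at the origin and S lies 32.7 along u from L, so S = 32.7·u = (13.87, 29.61). Tangency of A1 to both parallel lines with radius 3.8 puts B and C at L ± 3.8·n: B = (-3.441, 1.612), C = (3.441, -1.612). Then cos ∠SBC = BS·BC / (|BS||BC|), giving 83.37°.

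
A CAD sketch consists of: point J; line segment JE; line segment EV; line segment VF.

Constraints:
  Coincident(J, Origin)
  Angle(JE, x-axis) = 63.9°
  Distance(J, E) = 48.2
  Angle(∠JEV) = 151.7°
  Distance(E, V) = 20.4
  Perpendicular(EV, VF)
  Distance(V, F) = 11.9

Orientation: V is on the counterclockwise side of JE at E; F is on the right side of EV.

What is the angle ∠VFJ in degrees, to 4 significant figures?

61.06°

J is at the origin; JE runs at 63.9° with length 48.2, so E = 48.2·(cos 63.9°, sin 63.9°) = (21.21, 43.28). ∠JEV = 151.7°, so EV runs at 63.9° + (180° − 151.7°) = 92.20° from the x-axis; with |EV| = 20.4, V = E + 20.4·(cos 92.20°, sin 92.20°) = (20.42, 63.67). The perpendicularity gives VF at right angles to EV; with |VF| = 11.9 on the right of EV, F = V + 11.9·(0.9993, 0.03839) = (32.31, 64.13). Then cos ∠VFJ = FV·FJ / (|FV||FJ|), giving 61.06°.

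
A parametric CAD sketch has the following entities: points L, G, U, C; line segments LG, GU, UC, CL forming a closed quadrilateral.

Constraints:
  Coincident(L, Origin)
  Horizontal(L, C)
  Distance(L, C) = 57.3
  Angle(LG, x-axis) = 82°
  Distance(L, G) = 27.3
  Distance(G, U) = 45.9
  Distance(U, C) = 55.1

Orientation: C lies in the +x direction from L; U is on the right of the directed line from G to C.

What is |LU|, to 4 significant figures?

19.63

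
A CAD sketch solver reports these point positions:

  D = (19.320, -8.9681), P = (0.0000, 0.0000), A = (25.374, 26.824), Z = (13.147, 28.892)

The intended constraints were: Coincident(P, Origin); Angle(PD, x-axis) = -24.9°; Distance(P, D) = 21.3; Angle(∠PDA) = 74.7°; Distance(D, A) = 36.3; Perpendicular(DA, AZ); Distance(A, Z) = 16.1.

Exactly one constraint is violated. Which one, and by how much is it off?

Distance(A, Z) = 16.1 — off by 3.70.

P = (0.00, 0.00) ✓; PD at -24.90° ✓; |PD| = 21.30 ✓; ∠PDA = 74.70° ✓; |DA| = 36.30 ✓; ∠(DA, AZ) = 90.00° ✓; |AZ| = 12.40 ✗.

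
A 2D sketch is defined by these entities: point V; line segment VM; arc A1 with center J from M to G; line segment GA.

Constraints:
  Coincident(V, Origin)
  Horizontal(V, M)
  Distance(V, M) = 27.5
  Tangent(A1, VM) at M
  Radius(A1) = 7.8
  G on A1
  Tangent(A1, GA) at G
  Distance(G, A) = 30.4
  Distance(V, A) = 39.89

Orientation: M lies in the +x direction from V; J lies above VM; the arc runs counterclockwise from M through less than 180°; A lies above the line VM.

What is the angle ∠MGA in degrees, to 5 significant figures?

116.51°

Checks: ∠(JM, MV) = 90.00° ✓; |JM| = 7.800 ✓; |JG| = 7.800 ✓; ∠(JG, GA) = 90.00° ✓; |GA| = 30.40 ✓; |VA| = 39.89 ✓.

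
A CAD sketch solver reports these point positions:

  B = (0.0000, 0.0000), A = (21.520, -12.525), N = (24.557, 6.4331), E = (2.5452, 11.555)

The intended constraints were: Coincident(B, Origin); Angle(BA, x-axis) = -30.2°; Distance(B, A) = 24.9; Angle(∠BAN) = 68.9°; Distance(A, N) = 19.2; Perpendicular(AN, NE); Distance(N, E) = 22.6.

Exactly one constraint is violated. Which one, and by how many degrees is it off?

Perpendicular(AN, NE) — off by 4.00°.

B = (0.00, 0.00) ✓; BA at -30.20° ✓; |BA| = 24.90 ✓; ∠BAN = 68.90° ✓; |AN| = 19.20 ✓; ∠(AN, NE) = 86.00° ✗; |NE| = 22.60 ✓.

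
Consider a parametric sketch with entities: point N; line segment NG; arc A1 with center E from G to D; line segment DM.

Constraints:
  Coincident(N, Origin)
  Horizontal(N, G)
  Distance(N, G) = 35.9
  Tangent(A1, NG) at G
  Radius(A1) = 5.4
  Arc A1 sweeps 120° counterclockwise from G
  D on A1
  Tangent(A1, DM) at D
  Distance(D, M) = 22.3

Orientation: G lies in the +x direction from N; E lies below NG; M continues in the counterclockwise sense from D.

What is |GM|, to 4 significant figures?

28.17

N is at the origin; N and G share the same y with |NG| = 35.9 and G on the +x side, so G = (35.90, 0.000). The tangent condition forces EG to be normal to NG, so E = G + (0, -5.4) = (35.90, -5.400). On A1, G sits at bearing 90° from E; a 120° counterclockwise sweep puts D at bearing 210°, so D = E + 5.4·(cos 210°, sin 210°) = (31.22, -8.100). Tangency of A1 to DM means the radius ED is perpendicular to DM, so DM runs along (−sin 210°, cos 210°); with |DM| = 22.3, M = (42.37, -27.41). Then |GM| = |M − G| = 28.17.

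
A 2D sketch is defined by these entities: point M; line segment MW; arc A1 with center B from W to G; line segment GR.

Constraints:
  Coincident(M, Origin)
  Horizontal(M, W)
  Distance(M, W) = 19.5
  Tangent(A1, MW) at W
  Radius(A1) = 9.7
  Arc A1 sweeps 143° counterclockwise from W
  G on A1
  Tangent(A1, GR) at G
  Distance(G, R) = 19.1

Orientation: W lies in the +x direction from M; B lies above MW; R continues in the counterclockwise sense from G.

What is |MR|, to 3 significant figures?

30.6

M is at the origin; M and W share the same y with |MW| = 19.5 and W on the +x side, so W = (19.5, 0.00). Since A1 is tangent to MW there, BW ⟂ MW, so B = W + (0, 9.7) = (19.5, 9.70). On A1, W sits at bearing -90° from B; a 143° counterclockwise sweep puts G at bearing 53°, so G = B + 9.7·(cos 53°, sin 53°) = (25.3, 17.4). A1 meets GR tangentially, so BG is at right angles to GR, so GR runs along (−sin 53°, cos 53°); with |GR| = 19.1, R = (10.1, 28.9). Then |MR| = |R − M| = 30.6.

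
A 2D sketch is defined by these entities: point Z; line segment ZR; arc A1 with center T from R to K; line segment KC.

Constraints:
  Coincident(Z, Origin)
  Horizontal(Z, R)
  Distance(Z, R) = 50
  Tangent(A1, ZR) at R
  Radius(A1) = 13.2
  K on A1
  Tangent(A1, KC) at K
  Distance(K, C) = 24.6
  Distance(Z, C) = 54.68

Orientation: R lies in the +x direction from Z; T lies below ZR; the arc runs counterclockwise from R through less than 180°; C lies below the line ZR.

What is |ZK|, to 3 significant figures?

39.5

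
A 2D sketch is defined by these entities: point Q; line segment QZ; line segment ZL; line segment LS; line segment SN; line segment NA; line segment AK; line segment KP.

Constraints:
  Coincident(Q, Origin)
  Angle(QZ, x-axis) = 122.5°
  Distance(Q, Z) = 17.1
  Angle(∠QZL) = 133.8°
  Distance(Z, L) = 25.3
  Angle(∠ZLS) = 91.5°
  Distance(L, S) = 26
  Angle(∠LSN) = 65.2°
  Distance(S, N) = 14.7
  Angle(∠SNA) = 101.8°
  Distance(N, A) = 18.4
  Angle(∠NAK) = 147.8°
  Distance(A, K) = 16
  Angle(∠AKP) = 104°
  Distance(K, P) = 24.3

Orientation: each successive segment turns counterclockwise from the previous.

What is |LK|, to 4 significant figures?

9.612

Q is at the origin; QZ runs at 122.5° with length 17.1, so Z = (-9.188, 14.42). ∠QZL = 133.8° gives ZL at 168.7° from the x-axis; with |ZL| = 25.3, L = (-34.00, 19.38). ∠ZLS = 91.5° gives LS at -102.8° from the x-axis; with |LS| = 26.0, S = (-39.76, -5.974). ∠LSN = 65.2° gives SN at 12.00° from the x-axis; with |SN| = 14.7, N = (-25.38, -2.918). ∠SNA = 101.8° gives NA at 90.20° from the x-axis; with |NA| = 18.4, A = (-25.44, 15.48). ∠NAK = 147.8° gives AK at 122.4° from the x-axis; with |AK| = 16.0, K = (-34.02, 28.99). Then |LK| = |K − L| = 9.612.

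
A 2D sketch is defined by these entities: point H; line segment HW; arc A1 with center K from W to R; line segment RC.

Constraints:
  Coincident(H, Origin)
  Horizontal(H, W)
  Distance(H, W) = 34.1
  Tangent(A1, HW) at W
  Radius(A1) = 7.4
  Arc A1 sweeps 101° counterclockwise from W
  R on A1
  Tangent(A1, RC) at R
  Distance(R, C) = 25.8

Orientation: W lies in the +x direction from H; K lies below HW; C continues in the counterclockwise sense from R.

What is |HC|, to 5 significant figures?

46.626

H is at the origin; HW is horizontal with |HW| = 34.1 and W on the +x side, so W = (34.100, 0.0000). Since A1 is tangent to HW there, KW ⟂ HW, so K = W + (0, -7.4) = (34.100, -7.4000). On A1, W sits at bearing 90° from K; a 101° counterclockwise sweep puts R at bearing 191°, so R = K + 7.4·(cos 191°, sin 191°) = (26.836, -8.8120). The tangent condition forces KR to be normal to RC, so RC runs along (−sin 191°, cos 191°); with |RC| = 25.8, C = (31.759, -34.138). Then |HC| = |C − H| = 46.626.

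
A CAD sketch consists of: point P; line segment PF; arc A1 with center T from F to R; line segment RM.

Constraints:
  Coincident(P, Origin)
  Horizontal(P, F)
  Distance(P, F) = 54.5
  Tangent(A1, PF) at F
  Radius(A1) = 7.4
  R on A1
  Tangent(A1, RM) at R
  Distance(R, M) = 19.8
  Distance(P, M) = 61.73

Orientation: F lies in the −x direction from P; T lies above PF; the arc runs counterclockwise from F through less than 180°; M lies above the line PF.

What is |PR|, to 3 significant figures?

48.7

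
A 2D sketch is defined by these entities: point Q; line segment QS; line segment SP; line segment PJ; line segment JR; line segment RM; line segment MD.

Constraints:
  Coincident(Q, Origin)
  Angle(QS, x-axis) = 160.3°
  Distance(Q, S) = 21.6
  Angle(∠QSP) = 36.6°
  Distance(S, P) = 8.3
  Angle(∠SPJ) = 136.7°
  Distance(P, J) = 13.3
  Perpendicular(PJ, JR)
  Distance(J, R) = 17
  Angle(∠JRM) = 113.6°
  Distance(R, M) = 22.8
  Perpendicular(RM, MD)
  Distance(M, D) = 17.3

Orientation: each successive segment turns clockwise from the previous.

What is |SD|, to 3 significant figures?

9.64

Q is at the origin; QS runs at 160.3° with length 21.6, so S = (-20.3, 7.28). ∠QSP = 36.6° gives SP at 16.9° from the x-axis; with |SP| = 8.3, P = (-12.4, 9.69). ∠SPJ = 136.7° gives PJ at -26.4° from the x-axis; with |PJ| = 13.3, J = (-0.481, 3.78). PJ ⟂ JR, so JR runs at -116°; with |JR| = 17.0, R = (-8.04, -11.4). ∠JRM = 113.6° gives RM at 177° from the x-axis; with |RM| = 22.8, M = (-30.8, -10.3). RM ⟂ MD, so MD runs at 87.2°; with |MD| = 17.3, D = (-30.0, 6.95). Then |SD| = |D − S| = 9.64.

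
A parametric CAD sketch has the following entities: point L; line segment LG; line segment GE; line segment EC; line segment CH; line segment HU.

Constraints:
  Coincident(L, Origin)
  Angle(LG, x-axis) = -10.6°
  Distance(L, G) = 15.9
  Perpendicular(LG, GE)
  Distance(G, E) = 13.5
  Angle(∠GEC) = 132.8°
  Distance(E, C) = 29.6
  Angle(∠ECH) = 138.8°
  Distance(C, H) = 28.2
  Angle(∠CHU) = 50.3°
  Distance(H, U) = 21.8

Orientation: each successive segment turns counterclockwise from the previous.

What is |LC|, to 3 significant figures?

34.1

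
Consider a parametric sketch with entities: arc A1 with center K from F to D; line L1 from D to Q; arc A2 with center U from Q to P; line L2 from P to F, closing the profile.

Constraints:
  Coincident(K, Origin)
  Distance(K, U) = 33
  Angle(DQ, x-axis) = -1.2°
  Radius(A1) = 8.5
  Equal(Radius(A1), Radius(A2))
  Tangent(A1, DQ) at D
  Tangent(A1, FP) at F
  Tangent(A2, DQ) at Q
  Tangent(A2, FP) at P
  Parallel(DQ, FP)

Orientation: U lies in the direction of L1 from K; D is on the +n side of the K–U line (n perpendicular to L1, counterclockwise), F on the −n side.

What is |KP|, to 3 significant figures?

34.1

The slot axis is L1's direction at -1.2°, so u = (cos -1.2°, sin -1.2°) = (1.00, -0.0209) and n = (−sin -1.2°, cos -1.2°) = (0.0209, 1.00). K is at the origin and U lies 33.0 along u from K, so U = 33.0·u = (33.0, -0.691). Tangency of A1 to both parallel lines with radius 8.5 puts D and F at K ± 8.5·n: D = (0.178, 8.50), F = (-0.178, -8.50). Equal radii place Q and P the same way about U: Q = U + 8.5·n = (33.2, 7.81), P = U − 8.5·n = (32.8, -9.19). Then |KP| = |P − K| = 34.1.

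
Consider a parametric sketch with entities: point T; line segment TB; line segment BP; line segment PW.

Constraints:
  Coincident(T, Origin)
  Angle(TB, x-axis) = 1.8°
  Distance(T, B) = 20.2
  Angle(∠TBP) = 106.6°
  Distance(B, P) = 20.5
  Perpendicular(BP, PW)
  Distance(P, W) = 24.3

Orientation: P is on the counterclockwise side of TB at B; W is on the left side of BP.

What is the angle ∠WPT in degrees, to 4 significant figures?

53.61°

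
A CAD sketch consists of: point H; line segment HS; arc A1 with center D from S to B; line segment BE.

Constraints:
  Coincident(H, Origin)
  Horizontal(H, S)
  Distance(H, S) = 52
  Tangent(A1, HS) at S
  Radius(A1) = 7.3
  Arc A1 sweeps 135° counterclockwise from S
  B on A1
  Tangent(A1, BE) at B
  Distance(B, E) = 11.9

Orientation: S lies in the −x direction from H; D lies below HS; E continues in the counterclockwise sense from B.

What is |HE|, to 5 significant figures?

53.029

On A1, S sits at bearing 90° from D; a 135° counterclockwise sweep puts B at bearing 225°, so B = D + 7.3·(cos 225°, sin 225°) = (-57.162, -12.462). Tangency of A1 to BE means the radius DB is perpendicular to BE, so BE runs along (−sin 225°, cos 225°); with |BE| = 11.9, E = (-48.747, -20.876). Then |HE| = |E − H| = 53.029.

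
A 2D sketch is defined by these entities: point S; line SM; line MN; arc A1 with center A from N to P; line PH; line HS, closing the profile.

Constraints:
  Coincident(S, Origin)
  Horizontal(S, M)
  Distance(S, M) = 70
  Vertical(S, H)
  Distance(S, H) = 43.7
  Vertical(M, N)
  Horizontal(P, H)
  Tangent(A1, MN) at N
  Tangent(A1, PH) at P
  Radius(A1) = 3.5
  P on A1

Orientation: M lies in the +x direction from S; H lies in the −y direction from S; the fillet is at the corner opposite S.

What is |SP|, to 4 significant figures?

79.57

S is at the origin; SM is horizontal with |SM| = 70.0 and M on the +x side, so M = (70.00, 0.000). S and H share the same x with |SH| = 43.7 and H on the −y side, so H = (0.000, -43.70). The virtual corner opposite S is at (70.00, -43.70). The tangent condition forces AN to be normal to MN and since A1 is tangent to PH there, AP ⟂ PH, with radius 3.5, so the center A sits 3.5 in from both sides at A = (66.50, -40.20). That places the tangent points at N = (70.00, -40.20) on MN and P = (66.50, -43.70) on PH. Then |SP| = |P − S| = 79.57.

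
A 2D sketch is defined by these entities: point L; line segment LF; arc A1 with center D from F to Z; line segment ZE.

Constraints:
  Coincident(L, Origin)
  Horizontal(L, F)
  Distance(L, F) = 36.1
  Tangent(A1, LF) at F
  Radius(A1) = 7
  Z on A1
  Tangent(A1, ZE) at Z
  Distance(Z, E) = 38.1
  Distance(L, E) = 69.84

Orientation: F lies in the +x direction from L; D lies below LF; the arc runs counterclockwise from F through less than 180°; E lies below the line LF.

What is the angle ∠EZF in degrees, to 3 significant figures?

113°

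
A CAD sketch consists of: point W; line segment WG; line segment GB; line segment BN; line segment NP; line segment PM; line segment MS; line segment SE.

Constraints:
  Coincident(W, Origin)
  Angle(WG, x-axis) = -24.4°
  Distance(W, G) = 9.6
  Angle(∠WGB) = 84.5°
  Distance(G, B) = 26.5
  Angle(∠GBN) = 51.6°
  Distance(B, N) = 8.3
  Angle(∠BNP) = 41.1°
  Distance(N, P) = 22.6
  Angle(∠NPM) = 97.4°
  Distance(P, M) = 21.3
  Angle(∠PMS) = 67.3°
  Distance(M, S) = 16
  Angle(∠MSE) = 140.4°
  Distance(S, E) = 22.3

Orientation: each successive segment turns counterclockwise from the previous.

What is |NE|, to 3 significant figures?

3.21

W is at the origin; WG runs at -24.4° with length 9.6, so G = (8.74, -3.97). ∠WGB = 84.5° gives GB at 71.1° from the x-axis; with |GB| = 26.5, B = (17.3, 21.1). ∠GBN = 51.6° gives BN at -160° from the x-axis; with |BN| = 8.3, N = (9.50, 18.3). ∠BNP = 41.1° gives NP at -21.6° from the x-axis; with |NP| = 22.6, P = (30.5, 10.0). ∠NPM = 97.4° gives PM at 61.0° from the x-axis; with |PM| = 21.3, M = (40.8, 28.6). ∠PMS = 67.3° gives MS at 174° from the x-axis; with |MS| = 16.0, S = (24.9, 30.4). ∠MSE = 140.4° gives SE at -147° from the x-axis; with |SE| = 22.3, E = (6.30, 18.2). Then |NE| = |E − N| = 3.21.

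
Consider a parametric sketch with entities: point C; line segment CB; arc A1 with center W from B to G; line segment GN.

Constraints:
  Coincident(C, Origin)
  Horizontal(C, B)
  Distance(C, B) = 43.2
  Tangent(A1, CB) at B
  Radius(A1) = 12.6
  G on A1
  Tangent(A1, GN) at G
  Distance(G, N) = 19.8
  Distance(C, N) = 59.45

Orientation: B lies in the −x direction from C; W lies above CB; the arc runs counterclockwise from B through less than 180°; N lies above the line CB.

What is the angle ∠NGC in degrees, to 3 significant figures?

165°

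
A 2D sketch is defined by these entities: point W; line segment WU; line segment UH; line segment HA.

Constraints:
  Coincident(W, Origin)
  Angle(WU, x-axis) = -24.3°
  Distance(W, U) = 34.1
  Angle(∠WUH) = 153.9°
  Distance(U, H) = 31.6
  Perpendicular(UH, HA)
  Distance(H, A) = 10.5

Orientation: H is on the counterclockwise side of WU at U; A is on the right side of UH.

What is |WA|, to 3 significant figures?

67.2

∠WUH = 153.9°, so UH runs at -24.3° + (180° − 153.9°) = 1.80° from the x-axis; with |UH| = 31.6, H = U + 31.6·(cos 1.80°, sin 1.80°) = (62.7, -13.0). UH is perpendicular to HA; with |HA| = 10.5 on the right of UH, A = H + 10.5·(0.0314, -1.00) = (63.0, -23.5). Then |WA| = |A − W| = 67.2.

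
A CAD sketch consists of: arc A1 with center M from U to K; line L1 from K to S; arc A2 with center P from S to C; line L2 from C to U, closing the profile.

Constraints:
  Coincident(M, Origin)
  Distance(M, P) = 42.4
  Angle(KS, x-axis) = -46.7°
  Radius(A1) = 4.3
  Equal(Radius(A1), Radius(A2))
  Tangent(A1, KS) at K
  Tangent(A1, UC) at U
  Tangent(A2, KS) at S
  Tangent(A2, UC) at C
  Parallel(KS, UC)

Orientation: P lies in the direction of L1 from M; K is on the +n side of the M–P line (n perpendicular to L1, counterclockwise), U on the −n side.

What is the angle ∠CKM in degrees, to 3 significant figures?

78.5°

The slot axis is L1's direction at -46.7°, so u = (cos -46.7°, sin -46.7°) = (0.686, -0.728) and n = (−sin -46.7°, cos -46.7°) = (0.728, 0.686). M is at the origin and P lies 42.4 along u from M, so P = 42.4·u = (29.1, -30.9). Tangency of A1 to both parallel lines with radius 4.3 puts K and U at M ± 4.3·n: K = (3.13, 2.95), U = (-3.13, -2.95). Equal radii place S and C the same way about P: S = P + 4.3·n = (32.2, -27.9), C = P − 4.3·n = (25.9, -33.8). Then cos ∠CKM = KC·KM / (|KC||KM|), giving 78.5°.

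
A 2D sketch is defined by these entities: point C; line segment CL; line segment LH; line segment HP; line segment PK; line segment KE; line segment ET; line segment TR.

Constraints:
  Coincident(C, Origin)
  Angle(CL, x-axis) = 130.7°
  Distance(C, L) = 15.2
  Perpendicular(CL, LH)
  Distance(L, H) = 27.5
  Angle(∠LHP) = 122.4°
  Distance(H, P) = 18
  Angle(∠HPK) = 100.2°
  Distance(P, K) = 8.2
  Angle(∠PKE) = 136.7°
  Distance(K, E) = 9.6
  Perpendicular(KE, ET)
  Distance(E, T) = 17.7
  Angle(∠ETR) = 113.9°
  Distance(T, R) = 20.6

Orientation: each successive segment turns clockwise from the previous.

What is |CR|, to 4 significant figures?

45.48

C is at the origin; CL runs at 130.7° with length 15.2, so L = (-9.912, 11.52). The perpendicularity gives LH at right angles to CL, so LH runs at 40.70°; with |LH| = 27.5, H = (10.94, 29.46). ∠LHP = 122.4° gives HP at -16.90° from the x-axis; with |HP| = 18.0, P = (28.16, 24.22). ∠HPK = 100.2° gives PK at -96.70° from the x-axis; with |PK| = 8.2, K = (27.20, 16.08). ∠PKE = 136.7° gives KE at -140.0° from the x-axis; with |KE| = 9.6, E = (19.85, 9.909). KE ⟂ ET, so ET runs at 130.0°; with |ET| = 17.7, T = (8.471, 23.47). ∠ETR = 113.9° gives TR at 63.90° from the x-axis; with |TR| = 20.6, R = (17.53, 41.97). Then |CR| = |R − C| = 45.48.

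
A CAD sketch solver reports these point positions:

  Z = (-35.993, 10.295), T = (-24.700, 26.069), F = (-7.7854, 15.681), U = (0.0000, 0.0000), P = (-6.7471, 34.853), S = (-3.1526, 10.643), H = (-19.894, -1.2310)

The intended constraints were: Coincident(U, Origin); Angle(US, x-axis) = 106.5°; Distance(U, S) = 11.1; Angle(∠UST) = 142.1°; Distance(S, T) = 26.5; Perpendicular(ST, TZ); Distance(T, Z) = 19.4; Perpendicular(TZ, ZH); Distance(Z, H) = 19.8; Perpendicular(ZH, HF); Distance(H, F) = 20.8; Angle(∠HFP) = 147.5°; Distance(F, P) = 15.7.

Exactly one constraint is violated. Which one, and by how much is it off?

Distance(F, P) = 15.7 — off by 3.50.

U = (0.00, 0.00) ✓; US at 106.5° ✓; |US| = 11.10 ✓; ∠UST = 142.1° ✓; |ST| = 26.50 ✓; ∠(ST, TZ) = 90.00° ✓; |TZ| = 19.40 ✓; ∠(TZ, ZH) = 90.00° ✓; |ZH| = 19.80 ✓; ∠(ZH, HF) = 90.00° ✓; |HF| = 20.80 ✓; ∠HFP = 147.5° ✓; |FP| = 19.20 ✗.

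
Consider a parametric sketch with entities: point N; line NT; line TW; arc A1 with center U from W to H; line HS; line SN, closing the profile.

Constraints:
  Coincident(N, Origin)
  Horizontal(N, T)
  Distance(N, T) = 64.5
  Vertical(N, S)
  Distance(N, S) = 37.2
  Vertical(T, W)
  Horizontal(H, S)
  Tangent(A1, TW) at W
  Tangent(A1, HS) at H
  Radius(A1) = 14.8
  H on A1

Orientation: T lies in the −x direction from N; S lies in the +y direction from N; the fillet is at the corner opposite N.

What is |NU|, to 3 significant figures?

54.5

N and S share the same x with |NS| = 37.2 and S on the +y side, so S = (0.00, 37.2). The virtual corner opposite N is at (-64.5, 37.2). The tangent condition forces UW to be normal to TW and A1 meets HS tangentially, so UH is at right angles to HS, with radius 14.8, so the center U sits 14.8 in from both sides at U = (-49.7, 22.4). Then |NU| = |U − N| = 54.5.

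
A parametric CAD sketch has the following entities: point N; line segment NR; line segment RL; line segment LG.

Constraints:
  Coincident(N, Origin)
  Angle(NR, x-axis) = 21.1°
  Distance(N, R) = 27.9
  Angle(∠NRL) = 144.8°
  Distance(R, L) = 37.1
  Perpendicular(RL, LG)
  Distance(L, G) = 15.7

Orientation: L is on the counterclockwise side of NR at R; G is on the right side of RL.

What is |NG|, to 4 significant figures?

67.81

N is at the origin; NR runs at 21.1° with length 27.9, so R = 27.9·(cos 21.1°, sin 21.1°) = (26.03, 10.04). ∠NRL = 144.8°, so RL runs at 21.1° + (180° − 144.8°) = 56.30° from the x-axis; with |RL| = 37.1, L = R + 37.1·(cos 56.30°, sin 56.30°) = (46.61, 40.91). RL is perpendicular to LG; with |LG| = 15.7 on the right of RL, G = L + 15.7·(0.8320, -0.5548) = (59.68, 32.20). Then |NG| = |G − N| = 67.81.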